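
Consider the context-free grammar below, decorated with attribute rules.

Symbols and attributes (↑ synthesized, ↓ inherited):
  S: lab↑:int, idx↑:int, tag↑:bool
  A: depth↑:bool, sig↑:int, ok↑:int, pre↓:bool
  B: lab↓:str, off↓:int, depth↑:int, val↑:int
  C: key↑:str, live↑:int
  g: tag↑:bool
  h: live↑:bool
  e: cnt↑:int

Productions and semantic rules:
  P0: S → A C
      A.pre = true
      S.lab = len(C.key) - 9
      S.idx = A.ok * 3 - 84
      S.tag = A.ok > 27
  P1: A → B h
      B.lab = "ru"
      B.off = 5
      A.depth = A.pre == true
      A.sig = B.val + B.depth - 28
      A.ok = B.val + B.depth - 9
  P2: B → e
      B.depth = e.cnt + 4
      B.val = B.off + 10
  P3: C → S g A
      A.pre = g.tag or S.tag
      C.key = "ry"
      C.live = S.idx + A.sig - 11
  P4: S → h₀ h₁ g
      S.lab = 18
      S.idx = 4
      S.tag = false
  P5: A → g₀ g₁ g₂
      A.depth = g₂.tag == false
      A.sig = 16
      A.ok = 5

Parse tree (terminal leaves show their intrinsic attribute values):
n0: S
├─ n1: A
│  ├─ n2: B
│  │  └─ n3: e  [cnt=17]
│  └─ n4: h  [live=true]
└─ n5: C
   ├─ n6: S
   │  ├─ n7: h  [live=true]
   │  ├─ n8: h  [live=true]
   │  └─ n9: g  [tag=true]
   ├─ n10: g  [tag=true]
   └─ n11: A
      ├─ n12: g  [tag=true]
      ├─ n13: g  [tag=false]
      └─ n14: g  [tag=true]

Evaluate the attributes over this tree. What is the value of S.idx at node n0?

1. n1.pre = true  [true]
2. n2.lab = "ru"  ["ru"]
3. n2.off = 5  [5]
4. n3.cnt = 17  [terminal]
5. n2.depth = 21  [e.cnt + 4]
6. n2.val = 15  [B.off + 10]
7. n4.live = true  [terminal]
8. n1.depth = true  [A.pre == true]
9. n1.sig = 8  [B.val + B.depth - 28]
10. n1.ok = 27  [B.val + B.depth - 9]
11. n7.live = true  [terminal]
12. n8.live = true  [terminal]
13. n9.tag = true  [terminal]
14. n6.lab = 18  [18]
15. n6.idx = 4  [4]
16. n6.tag = false  [false]
17. n10.tag = true  [terminal]
18. n11.pre = true  [g.tag or S.tag]
19. n12.tag = true  [terminal]
20. n13.tag = false  [terminal]
21. n14.tag = true  [terminal]
22. n11.depth = false  [g₂.tag == false]
23. n11.sig = 16  [16]
24. n11.ok = 5  [5]
25. n5.key = "ry"  ["ry"]
26. n5.live = 9  [S.idx + A.sig - 11]
27. n0.lab = -7  [len(C.key) - 9]
28. n0.idx = -3  [A.ok * 3 - 84]
29. n0.tag = false  [A.ok > 27]

-3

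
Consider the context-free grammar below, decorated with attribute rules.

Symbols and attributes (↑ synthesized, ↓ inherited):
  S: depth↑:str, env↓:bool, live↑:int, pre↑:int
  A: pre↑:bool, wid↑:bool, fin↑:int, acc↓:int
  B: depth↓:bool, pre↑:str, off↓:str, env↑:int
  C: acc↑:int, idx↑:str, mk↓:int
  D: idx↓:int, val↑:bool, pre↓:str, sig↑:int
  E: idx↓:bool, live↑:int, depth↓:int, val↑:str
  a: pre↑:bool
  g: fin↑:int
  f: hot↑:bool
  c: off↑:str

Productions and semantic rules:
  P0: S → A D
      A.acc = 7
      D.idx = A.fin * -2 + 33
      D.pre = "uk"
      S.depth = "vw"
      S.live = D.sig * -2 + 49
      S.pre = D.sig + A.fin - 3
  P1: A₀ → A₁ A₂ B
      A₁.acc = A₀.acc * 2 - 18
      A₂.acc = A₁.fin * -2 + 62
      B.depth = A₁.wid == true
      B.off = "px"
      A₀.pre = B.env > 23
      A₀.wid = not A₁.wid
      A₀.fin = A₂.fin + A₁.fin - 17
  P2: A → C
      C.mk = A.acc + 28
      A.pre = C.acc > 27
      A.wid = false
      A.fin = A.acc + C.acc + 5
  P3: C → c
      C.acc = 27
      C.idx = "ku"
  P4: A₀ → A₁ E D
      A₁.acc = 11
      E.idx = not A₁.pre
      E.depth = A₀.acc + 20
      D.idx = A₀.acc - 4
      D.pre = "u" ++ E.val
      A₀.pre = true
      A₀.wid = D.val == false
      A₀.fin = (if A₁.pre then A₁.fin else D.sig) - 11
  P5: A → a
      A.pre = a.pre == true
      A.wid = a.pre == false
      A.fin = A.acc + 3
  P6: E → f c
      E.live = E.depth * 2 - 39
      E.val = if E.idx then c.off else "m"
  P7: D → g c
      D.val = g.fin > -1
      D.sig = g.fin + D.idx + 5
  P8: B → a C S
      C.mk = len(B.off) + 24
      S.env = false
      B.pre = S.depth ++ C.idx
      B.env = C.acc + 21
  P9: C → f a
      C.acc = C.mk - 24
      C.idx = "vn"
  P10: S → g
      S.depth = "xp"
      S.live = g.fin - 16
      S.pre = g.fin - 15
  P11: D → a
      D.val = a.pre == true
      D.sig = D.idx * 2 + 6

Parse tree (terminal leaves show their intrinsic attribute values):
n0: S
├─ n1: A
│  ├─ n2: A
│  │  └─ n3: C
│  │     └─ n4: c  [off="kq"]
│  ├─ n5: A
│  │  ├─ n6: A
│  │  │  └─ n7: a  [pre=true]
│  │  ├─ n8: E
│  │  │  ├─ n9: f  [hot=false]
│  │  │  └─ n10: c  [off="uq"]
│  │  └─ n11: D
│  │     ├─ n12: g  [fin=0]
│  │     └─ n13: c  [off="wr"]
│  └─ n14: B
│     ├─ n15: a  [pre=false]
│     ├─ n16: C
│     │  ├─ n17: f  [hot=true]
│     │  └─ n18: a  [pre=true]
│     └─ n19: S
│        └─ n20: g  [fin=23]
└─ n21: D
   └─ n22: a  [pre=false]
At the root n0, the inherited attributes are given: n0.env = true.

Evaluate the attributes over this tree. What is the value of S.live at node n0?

1. n0.env = true  [given at root]
2. n1.acc = 7  [7]
3. n2.acc = -4  [A₀.acc * 2 - 18]
4. n3.mk = 24  [A.acc + 28]
5. n4.off = "kq"  [terminal]
6. n3.acc = 27  [27]
7. n3.idx = "ku"  ["ku"]
8. n2.pre = false  [C.acc > 27]
9. n2.wid = false  [false]
10. n2.fin = 28  [A.acc + C.acc + 5]
11. n5.acc = 6  [A₁.fin * -2 + 62]
12. n6.acc = 11  [11]
13. n7.pre = true  [terminal]
14. n6.pre = true  [a.pre == true]
15. n6.wid = false  [a.pre == false]
16. n6.fin = 14  [A.acc + 3]
17. n8.idx = false  [not A₁.pre]
18. n8.depth = 26  [A₀.acc + 20]
19. n9.hot = false  [terminal]
20. n10.off = "uq"  [terminal]
21. n8.live = 13  [E.depth * 2 - 39]
22. n8.val = "m"  [if E.idx then c.off else "m"]
23. n11.idx = 2  [A₀.acc - 4]
24. n11.pre = "um"  ["u" ++ E.val]
25. n12.fin = 0  [terminal]
26. n13.off = "wr"  [terminal]
27. n11.val = true  [g.fin > -1]
28. n11.sig = 7  [g.fin + D.idx + 5]
29. n5.pre = true  [true]
30. n5.wid = false  [D.val == false]
31. n5.fin = 3  [(if A₁.pre then A₁.fin else D.sig) - 11]
32. n14.depth = false  [A₁.wid == true]
33. n14.off = "px"  ["px"]
34. n15.pre = false  [terminal]
35. n16.mk = 26  [len(B.off) + 24]
36. n17.hot = true  [terminal]
37. n18.pre = true  [terminal]
38. n16.acc = 2  [C.mk - 24]
39. n16.idx = "vn"  ["vn"]
40. n19.env = false  [false]
41. n20.fin = 23  [terminal]
42. n19.depth = "xp"  ["xp"]
43. n19.live = 7  [g.fin - 16]
44. n19.pre = 8  [g.fin - 15]
45. n14.pre = "xpvn"  [S.depth ++ C.idx]
46. n14.env = 23  [C.acc + 21]
47. n1.pre = false  [B.env > 23]
48. n1.wid = true  [not A₁.wid]
49. n1.fin = 14  [A₂.fin + A₁.fin - 17]
50. n21.idx = 5  [A.fin * -2 + 33]
51. n21.pre = "uk"  ["uk"]
52. n22.pre = false  [terminal]
53. n21.val = false  [a.pre == true]
54. n21.sig = 16  [D.idx * 2 + 6]
55. n0.depth = "vw"  ["vw"]
56. n0.live = 17  [D.sig * -2 + 49]
57. n0.pre = 27  [D.sig + A.fin - 3]

17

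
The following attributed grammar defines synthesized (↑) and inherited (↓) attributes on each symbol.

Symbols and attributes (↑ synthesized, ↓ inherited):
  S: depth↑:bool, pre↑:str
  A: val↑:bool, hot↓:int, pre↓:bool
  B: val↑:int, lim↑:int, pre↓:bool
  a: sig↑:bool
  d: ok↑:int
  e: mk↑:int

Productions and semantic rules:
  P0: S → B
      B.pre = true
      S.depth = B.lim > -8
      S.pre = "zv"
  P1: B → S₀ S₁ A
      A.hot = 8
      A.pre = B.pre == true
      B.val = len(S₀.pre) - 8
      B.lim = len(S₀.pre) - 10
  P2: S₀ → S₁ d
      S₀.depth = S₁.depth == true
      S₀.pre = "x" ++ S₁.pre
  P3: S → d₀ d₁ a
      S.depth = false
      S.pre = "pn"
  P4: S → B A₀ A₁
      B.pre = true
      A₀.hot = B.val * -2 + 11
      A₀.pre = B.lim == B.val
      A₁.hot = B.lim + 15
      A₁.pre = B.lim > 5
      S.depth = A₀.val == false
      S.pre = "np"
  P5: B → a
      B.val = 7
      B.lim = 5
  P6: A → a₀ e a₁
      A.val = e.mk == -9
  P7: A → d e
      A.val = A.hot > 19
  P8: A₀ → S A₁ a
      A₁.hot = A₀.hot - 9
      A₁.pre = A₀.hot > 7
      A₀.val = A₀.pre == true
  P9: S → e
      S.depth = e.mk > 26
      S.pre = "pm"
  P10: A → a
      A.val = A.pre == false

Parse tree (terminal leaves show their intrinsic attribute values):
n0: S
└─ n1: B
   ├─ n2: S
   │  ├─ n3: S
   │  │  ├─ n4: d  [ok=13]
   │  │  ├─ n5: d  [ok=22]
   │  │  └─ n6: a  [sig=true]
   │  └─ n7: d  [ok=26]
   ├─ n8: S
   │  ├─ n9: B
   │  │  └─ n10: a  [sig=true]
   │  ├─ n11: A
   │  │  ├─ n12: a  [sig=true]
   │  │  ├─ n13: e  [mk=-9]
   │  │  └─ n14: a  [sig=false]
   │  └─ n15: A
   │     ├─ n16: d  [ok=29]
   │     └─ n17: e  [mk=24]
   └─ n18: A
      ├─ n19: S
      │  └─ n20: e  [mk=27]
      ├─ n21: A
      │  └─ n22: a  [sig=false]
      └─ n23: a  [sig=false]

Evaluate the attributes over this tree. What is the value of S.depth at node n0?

1. n1.pre = true  [true]
2. n4.ok = 13  [terminal]
3. n5.ok = 22  [terminal]
4. n6.sig = true  [terminal]
5. n3.depth = false  [false]
6. n3.pre = "pn"  ["pn"]
7. n7.ok = 26  [terminal]
8. n2.depth = false  [S₁.depth == true]
9. n2.pre = "xpn"  ["x" ++ S₁.pre]
10. n9.pre = true  [true]
11. n10.sig = true  [terminal]
12. n9.val = 7  [7]
13. n9.lim = 5  [5]
14. n11.hot = -3  [B.val * -2 + 11]
15. n11.pre = false  [B.lim == B.val]
16. n12.sig = true  [terminal]
17. n13.mk = -9  [terminal]
18. n14.sig = false  [terminal]
19. n11.val = true  [e.mk == -9]
20. n15.hot = 20  [B.lim + 15]
21. n15.pre = false  [B.lim > 5]
22. n16.ok = 29  [terminal]
23. n17.mk = 24  [terminal]
24. n15.val = true  [A.hot > 19]
25. n8.depth = false  [A₀.val == false]
26. n8.pre = "np"  ["np"]
27. n18.hot = 8  [8]
28. n18.pre = true  [B.pre == true]
29. n20.mk = 27  [terminal]
30. n19.depth = true  [e.mk > 26]
31. n19.pre = "pm"  ["pm"]
32. n21.hot = -1  [A₀.hot - 9]
33. n21.pre = true  [A₀.hot > 7]
34. n22.sig = false  [terminal]
35. n21.val = false  [A.pre == false]
36. n23.sig = false  [terminal]
37. n18.val = true  [A₀.pre == true]
38. n1.val = -5  [len(S₀.pre) - 8]
39. n1.lim = -7  [len(S₀.pre) - 10]
40. n0.depth = true  [B.lim > -8]
41. n0.pre = "zv"  ["zv"]

true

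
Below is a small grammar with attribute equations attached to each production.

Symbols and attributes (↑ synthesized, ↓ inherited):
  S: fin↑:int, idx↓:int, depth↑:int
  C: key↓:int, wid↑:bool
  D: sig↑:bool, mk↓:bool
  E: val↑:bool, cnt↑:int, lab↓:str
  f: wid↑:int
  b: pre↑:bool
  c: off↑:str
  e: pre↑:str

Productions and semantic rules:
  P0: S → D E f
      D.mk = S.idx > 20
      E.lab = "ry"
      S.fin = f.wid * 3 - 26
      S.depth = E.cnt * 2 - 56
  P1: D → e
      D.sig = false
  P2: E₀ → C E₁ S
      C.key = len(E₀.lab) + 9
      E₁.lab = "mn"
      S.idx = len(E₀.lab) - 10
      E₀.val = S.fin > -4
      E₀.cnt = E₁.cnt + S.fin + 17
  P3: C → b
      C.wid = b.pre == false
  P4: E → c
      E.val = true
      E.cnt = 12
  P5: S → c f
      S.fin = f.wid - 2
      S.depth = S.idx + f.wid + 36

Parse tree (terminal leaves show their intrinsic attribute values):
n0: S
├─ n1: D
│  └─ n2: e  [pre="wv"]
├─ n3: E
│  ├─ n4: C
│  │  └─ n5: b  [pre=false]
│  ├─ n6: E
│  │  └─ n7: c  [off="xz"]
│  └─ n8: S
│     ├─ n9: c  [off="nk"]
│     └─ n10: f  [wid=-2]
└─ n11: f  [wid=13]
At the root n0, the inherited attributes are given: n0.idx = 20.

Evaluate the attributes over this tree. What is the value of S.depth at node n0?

1. n0.idx = 20  [given at root]
2. n1.mk = false  [S.idx > 20]
3. n2.pre = "wv"  [terminal]
4. n1.sig = false  [false]
5. n3.lab = "ry"  ["ry"]
6. n4.key = 11  [len(E₀.lab) + 9]
7. n5.pre = false  [terminal]
8. n4.wid = true  [b.pre == false]
9. n6.lab = "mn"  ["mn"]
10. n7.off = "xz"  [terminal]
11. n6.val = true  [true]
12. n6.cnt = 12  [12]
13. n8.idx = -8  [len(E₀.lab) - 10]
14. n9.off = "nk"  [terminal]
15. n10.wid = -2  [terminal]
16. n8.fin = -4  [f.wid - 2]
17. n8.depth = 26  [S.idx + f.wid + 36]
18. n3.val = false  [S.fin > -4]
19. n3.cnt = 25  [E₁.cnt + S.fin + 17]
20. n11.wid = 13  [terminal]
21. n0.fin = 13  [f.wid * 3 - 26]
22. n0.depth = -6  [E.cnt * 2 - 56]

-6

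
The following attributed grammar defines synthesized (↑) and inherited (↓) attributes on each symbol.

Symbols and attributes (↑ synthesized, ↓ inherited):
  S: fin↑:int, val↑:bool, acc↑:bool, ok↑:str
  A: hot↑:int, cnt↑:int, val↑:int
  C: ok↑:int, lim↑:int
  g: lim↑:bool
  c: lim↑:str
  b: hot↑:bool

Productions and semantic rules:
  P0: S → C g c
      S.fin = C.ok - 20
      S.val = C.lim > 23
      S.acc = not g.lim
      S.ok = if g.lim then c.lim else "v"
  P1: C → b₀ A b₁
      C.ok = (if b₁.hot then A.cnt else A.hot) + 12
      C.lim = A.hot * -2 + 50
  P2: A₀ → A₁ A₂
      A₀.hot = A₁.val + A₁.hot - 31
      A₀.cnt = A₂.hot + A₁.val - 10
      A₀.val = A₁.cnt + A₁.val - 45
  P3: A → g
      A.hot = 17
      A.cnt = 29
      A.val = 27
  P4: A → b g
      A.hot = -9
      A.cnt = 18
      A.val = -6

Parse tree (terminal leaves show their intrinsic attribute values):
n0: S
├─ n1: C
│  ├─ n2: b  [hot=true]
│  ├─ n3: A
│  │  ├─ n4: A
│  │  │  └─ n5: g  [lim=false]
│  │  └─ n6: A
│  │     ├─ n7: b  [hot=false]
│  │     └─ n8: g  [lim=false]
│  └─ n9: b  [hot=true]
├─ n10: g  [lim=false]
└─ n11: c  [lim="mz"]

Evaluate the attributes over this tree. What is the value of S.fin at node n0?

1. n2.hot = true  [terminal]
2. n5.lim = false  [terminal]
3. n4.hot = 17  [17]
4. n4.cnt = 29  [29]
5. n4.val = 27  [27]
6. n7.hot = false  [terminal]
7. n8.lim = false  [terminal]
8. n6.hot = -9  [-9]
9. n6.cnt = 18  [18]
10. n6.val = -6  [-6]
11. n3.hot = 13  [A₁.val + A₁.hot - 31]
12. n3.cnt = 8  [A₂.hot + A₁.val - 10]
13. n3.val = 11  [A₁.cnt + A₁.val - 45]
14. n9.hot = true  [terminal]
15. n1.ok = 20  [(if b₁.hot then A.cnt else A.hot) + 12]
16. n1.lim = 24  [A.hot * -2 + 50]
17. n10.lim = false  [terminal]
18. n11.lim = "mz"  [terminal]
19. n0.fin = 0  [C.ok - 20]
20. n0.val = true  [C.lim > 23]
21. n0.acc = true  [not g.lim]
22. n0.ok = "v"  [if g.lim then c.lim else "v"]

0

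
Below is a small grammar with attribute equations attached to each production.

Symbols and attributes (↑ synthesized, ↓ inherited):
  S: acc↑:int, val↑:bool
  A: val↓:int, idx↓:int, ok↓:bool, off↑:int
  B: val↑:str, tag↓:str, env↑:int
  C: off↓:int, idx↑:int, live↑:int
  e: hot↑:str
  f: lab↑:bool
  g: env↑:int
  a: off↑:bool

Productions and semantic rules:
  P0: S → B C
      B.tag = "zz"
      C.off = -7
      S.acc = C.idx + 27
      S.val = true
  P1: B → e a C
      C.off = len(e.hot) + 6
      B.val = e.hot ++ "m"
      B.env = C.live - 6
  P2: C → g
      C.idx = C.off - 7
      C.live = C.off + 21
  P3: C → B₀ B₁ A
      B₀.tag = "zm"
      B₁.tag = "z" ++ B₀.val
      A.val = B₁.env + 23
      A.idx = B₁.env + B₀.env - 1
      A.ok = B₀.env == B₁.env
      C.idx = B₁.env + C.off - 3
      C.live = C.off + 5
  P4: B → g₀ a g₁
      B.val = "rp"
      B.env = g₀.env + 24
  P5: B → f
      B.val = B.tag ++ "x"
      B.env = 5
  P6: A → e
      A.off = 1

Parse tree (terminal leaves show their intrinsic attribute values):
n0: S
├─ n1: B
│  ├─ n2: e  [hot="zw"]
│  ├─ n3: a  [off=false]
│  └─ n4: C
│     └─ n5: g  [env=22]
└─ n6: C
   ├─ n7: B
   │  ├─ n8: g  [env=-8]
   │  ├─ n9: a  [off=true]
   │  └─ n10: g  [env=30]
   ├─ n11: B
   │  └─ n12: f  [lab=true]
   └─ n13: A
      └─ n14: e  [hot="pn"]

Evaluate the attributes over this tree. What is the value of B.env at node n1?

1. n1.tag = "zz"  ["zz"]
2. n2.hot = "zw"  [terminal]
3. n3.off = false  [terminal]
4. n4.off = 8  [len(e.hot) + 6]
5. n5.env = 22  [terminal]
6. n4.idx = 1  [C.off - 7]
7. n4.live = 29  [C.off + 21]
8. n1.val = "zwm"  [e.hot ++ "m"]
9. n1.env = 23  [C.live - 6]
10. n6.off = -7  [-7]
11. n7.tag = "zm"  ["zm"]
12. n8.env = -8  [terminal]
13. n9.off = true  [terminal]
14. n10.env = 30  [terminal]
15. n7.val = "rp"  ["rp"]
16. n7.env = 16  [g₀.env + 24]
17. n11.tag = "zrp"  ["z" ++ B₀.val]
18. n12.lab = true  [terminal]
19. n11.val = "zrpx"  [B.tag ++ "x"]
20. n11.env = 5  [5]
21. n13.val = 28  [B₁.env + 23]
22. n13.idx = 20  [B₁.env + B₀.env - 1]
23. n13.ok = false  [B₀.env == B₁.env]
24. n14.hot = "pn"  [terminal]
25. n13.off = 1  [1]
26. n6.idx = -5  [B₁.env + C.off - 3]
27. n6.live = -2  [C.off + 5]
28. n0.acc = 22  [C.idx + 27]
29. n0.val = true  [true]

23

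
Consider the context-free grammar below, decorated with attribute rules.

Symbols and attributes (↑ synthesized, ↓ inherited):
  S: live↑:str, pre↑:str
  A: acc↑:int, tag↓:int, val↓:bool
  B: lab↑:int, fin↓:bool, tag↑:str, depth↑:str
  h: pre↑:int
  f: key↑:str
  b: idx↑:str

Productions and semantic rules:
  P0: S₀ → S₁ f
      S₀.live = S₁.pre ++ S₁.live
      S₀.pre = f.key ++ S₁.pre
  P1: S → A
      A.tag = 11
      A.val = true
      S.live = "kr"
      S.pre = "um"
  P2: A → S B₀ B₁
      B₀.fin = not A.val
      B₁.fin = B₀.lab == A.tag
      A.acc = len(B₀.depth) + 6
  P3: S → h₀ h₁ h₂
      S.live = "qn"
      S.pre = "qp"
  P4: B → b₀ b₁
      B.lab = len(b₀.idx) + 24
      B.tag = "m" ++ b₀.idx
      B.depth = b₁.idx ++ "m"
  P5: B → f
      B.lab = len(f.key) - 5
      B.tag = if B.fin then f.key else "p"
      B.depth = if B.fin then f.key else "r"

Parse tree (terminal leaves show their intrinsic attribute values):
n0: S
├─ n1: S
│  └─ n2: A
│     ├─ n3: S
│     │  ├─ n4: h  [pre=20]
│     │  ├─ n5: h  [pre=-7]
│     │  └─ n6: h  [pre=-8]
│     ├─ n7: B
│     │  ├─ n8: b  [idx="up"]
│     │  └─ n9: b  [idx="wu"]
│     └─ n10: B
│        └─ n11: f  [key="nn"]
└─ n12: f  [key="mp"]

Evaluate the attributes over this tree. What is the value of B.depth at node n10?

"r"

1. n2.tag = 11  [11]
2. n2.val = true  [true]
3. n4.pre = 20  [terminal]
4. n5.pre = -7  [terminal]
5. n6.pre = -8  [terminal]
6. n3.live = "qn"  ["qn"]
7. n3.pre = "qp"  ["qp"]
8. n7.fin = false  [not A.val]
9. n8.idx = "up"  [terminal]
10. n9.idx = "wu"  [terminal]
11. n7.lab = 26  [len(b₀.idx) + 24]
12. n7.tag = "mup"  ["m" ++ b₀.idx]
13. n7.depth = "wum"  [b₁.idx ++ "m"]
14. n10.fin = false  [B₀.lab == A.tag]
15. n11.key = "nn"  [terminal]
16. n10.lab = -3  [len(f.key) - 5]
17. n10.tag = "p"  [if B.fin then f.key else "p"]
18. n10.depth = "r"  [if B.fin then f.key else "r"]
19. n2.acc = 9  [len(B₀.depth) + 6]
20. n1.live = "kr"  ["kr"]
21. n1.pre = "um"  ["um"]
22. n12.key = "mp"  [terminal]
23. n0.live = "umkr"  [S₁.pre ++ S₁.live]
24. n0.pre = "mpum"  [f.key ++ S₁.pre]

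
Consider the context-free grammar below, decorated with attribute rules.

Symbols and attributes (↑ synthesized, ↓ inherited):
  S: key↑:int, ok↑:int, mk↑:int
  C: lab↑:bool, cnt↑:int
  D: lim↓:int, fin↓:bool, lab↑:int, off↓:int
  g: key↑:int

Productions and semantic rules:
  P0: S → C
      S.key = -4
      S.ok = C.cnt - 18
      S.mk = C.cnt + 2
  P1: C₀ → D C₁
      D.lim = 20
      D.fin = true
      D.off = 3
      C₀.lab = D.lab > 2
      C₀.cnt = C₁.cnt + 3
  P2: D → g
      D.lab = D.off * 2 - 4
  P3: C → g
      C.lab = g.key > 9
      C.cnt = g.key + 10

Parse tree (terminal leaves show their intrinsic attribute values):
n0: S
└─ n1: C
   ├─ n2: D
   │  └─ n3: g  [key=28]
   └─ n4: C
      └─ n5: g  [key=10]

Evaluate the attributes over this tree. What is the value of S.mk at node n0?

1. n2.lim = 20  [20]
2. n2.fin = true  [true]
3. n2.off = 3  [3]
4. n3.key = 28  [terminal]
5. n2.lab = 2  [D.off * 2 - 4]
6. n5.key = 10  [terminal]
7. n4.lab = true  [g.key > 9]
8. n4.cnt = 20  [g.key + 10]
9. n1.lab = false  [D.lab > 2]
10. n1.cnt = 23  [C₁.cnt + 3]
11. n0.key = -4  [-4]
12. n0.ok = 5  [C.cnt - 18]
13. n0.mk = 25  [C.cnt + 2]

25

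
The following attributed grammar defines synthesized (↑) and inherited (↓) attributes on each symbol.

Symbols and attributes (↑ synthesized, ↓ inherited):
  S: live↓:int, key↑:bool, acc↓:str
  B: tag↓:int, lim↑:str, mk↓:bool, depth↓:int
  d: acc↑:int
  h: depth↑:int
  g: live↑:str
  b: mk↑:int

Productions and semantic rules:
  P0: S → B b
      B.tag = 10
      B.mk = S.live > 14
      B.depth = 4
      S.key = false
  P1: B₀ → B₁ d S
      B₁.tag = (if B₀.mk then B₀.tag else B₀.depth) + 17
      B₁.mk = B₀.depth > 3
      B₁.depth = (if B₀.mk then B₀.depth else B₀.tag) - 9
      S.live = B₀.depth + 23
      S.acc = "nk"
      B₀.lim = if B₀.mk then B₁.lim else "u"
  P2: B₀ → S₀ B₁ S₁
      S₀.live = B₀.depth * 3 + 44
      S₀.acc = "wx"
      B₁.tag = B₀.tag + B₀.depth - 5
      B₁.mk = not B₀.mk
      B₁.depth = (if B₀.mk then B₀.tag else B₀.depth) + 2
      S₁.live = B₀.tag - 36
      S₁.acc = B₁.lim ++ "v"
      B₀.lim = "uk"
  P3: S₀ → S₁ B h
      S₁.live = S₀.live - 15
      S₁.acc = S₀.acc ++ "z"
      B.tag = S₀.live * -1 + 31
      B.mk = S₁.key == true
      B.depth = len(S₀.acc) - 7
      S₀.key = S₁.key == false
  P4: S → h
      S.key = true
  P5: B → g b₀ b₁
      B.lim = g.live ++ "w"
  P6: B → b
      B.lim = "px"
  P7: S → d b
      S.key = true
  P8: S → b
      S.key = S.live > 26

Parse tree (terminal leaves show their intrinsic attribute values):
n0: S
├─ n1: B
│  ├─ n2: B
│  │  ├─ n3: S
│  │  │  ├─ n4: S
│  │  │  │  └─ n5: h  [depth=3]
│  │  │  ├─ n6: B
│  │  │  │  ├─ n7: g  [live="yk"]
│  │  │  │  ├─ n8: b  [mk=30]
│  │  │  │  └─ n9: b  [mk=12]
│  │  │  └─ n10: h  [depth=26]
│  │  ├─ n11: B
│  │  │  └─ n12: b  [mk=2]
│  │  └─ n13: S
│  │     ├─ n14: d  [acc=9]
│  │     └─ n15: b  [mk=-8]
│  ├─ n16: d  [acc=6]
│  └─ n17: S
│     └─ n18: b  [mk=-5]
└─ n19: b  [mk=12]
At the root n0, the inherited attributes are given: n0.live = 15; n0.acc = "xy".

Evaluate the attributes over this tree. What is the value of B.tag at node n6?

1. n0.live = 15  [given at root]
2. n0.acc = "xy"  [given at root]
3. n1.tag = 10  [10]
4. n1.mk = true  [S.live > 14]
5. n1.depth = 4  [4]
6. n2.tag = 27  [(if B₀.mk then B₀.tag else B₀.depth) + 17]
7. n2.mk = true  [B₀.depth > 3]
8. n2.depth = -5  [(if B₀.mk then B₀.depth else B₀.tag) - 9]
9. n3.live = 29  [B₀.depth * 3 + 44]
10. n3.acc = "wx"  ["wx"]
11. n4.live = 14  [S₀.live - 15]
12. n4.acc = "wxz"  [S₀.acc ++ "z"]
13. n5.depth = 3  [terminal]
14. n4.key = true  [true]
15. n6.tag = 2  [S₀.live * -1 + 31]
16. n6.mk = true  [S₁.key == true]
17. n6.depth = -5  [len(S₀.acc) - 7]
18. n7.live = "yk"  [terminal]
19. n8.mk = 30  [terminal]
20. n9.mk = 12  [terminal]
21. n6.lim = "ykw"  [g.live ++ "w"]
22. n10.depth = 26  [terminal]
23. n3.key = false  [S₁.key == false]
24. n11.tag = 17  [B₀.tag + B₀.depth - 5]
25. n11.mk = false  [not B₀.mk]
26. n11.depth = 29  [(if B₀.mk then B₀.tag else B₀.depth) + 2]
27. n12.mk = 2  [terminal]
28. n11.lim = "px"  ["px"]
29. n13.live = -9  [B₀.tag - 36]
30. n13.acc = "pxv"  [B₁.lim ++ "v"]
31. n14.acc = 9  [terminal]
32. n15.mk = -8  [terminal]
33. n13.key = true  [true]
34. n2.lim = "uk"  ["uk"]
35. n16.acc = 6  [terminal]
36. n17.live = 27  [B₀.depth + 23]
37. n17.acc = "nk"  ["nk"]
38. n18.mk = -5  [terminal]
39. n17.key = true  [S.live > 26]
40. n1.lim = "uk"  [if B₀.mk then B₁.lim else "u"]
41. n19.mk = 12  [terminal]
42. n0.key = false  [false]

2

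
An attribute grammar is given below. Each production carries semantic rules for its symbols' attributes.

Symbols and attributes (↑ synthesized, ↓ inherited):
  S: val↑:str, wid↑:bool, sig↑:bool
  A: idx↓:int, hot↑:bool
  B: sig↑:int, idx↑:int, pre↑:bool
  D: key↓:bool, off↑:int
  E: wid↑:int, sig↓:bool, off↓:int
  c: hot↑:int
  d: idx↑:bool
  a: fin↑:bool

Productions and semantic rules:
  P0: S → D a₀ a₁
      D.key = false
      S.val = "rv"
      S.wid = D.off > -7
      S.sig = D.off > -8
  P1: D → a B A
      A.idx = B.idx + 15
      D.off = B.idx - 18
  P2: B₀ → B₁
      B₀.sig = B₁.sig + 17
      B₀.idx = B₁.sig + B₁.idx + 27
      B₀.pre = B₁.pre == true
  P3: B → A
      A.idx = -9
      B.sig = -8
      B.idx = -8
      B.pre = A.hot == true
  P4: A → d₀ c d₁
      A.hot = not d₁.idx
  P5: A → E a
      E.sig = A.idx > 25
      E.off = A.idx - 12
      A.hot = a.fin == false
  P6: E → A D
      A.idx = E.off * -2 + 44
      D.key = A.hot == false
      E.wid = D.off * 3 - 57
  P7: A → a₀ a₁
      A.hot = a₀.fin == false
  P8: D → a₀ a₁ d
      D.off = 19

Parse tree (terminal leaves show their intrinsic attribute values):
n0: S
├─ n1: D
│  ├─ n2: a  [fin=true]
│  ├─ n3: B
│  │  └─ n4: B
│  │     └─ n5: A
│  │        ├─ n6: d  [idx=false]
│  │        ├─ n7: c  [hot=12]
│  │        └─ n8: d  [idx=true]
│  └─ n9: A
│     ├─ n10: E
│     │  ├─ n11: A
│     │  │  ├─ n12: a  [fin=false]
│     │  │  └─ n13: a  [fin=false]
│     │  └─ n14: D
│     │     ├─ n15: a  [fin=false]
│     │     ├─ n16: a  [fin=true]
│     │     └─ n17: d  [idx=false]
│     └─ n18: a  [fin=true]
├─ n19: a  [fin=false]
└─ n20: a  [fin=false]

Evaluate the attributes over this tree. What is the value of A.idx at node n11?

16

1. n1.key = false  [false]
2. n2.fin = true  [terminal]
3. n5.idx = -9  [-9]
4. n6.idx = false  [terminal]
5. n7.hot = 12  [terminal]
6. n8.idx = true  [terminal]
7. n5.hot = false  [not d₁.idx]
8. n4.sig = -8  [-8]
9. n4.idx = -8  [-8]
10. n4.pre = false  [A.hot == true]
11. n3.sig = 9  [B₁.sig + 17]
12. n3.idx = 11  [B₁.sig + B₁.idx + 27]
13. n3.pre = false  [B₁.pre == true]
14. n9.idx = 26  [B.idx + 15]
15. n10.sig = true  [A.idx > 25]
16. n10.off = 14  [A.idx - 12]
17. n11.idx = 16  [E.off * -2 + 44]
18. n12.fin = false  [terminal]
19. n13.fin = false  [terminal]
20. n11.hot = true  [a₀.fin == false]
21. n14.key = false  [A.hot == false]
22. n15.fin = false  [terminal]
23. n16.fin = true  [terminal]
24. n17.idx = false  [terminal]
25. n14.off = 19  [19]
26. n10.wid = 0  [D.off * 3 - 57]
27. n18.fin = true  [terminal]
28. n9.hot = false  [a.fin == false]
29. n1.off = -7  [B.idx - 18]
30. n19.fin = false  [terminal]
31. n20.fin = false  [terminal]
32. n0.val = "rv"  ["rv"]
33. n0.wid = false  [D.off > -7]
34. n0.sig = true  [D.off > -8]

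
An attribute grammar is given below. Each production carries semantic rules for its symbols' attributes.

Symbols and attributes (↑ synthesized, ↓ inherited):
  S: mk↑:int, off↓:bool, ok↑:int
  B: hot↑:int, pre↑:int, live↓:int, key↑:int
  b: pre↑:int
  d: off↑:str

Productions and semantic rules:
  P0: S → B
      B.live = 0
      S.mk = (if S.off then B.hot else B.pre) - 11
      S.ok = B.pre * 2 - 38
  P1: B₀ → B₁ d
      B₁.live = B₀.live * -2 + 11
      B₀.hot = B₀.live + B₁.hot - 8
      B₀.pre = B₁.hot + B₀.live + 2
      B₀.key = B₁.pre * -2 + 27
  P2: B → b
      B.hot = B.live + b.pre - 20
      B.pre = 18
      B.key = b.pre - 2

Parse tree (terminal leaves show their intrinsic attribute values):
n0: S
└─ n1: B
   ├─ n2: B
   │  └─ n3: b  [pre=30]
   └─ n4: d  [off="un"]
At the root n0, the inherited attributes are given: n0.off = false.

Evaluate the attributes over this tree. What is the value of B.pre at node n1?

1. n0.off = false  [given at root]
2. n1.live = 0  [0]
3. n2.live = 11  [B₀.live * -2 + 11]
4. n3.pre = 30  [terminal]
5. n2.hot = 21  [B.live + b.pre - 20]
6. n2.pre = 18  [18]
7. n2.key = 28  [b.pre - 2]
8. n4.off = "un"  [terminal]
9. n1.hot = 13  [B₀.live + B₁.hot - 8]
10. n1.pre = 23  [B₁.hot + B₀.live + 2]
11. n1.key = -9  [B₁.pre * -2 + 27]
12. n0.mk = 12  [(if S.off then B.hot else B.pre) - 11]
13. n0.ok = 8  [B.pre * 2 - 38]

23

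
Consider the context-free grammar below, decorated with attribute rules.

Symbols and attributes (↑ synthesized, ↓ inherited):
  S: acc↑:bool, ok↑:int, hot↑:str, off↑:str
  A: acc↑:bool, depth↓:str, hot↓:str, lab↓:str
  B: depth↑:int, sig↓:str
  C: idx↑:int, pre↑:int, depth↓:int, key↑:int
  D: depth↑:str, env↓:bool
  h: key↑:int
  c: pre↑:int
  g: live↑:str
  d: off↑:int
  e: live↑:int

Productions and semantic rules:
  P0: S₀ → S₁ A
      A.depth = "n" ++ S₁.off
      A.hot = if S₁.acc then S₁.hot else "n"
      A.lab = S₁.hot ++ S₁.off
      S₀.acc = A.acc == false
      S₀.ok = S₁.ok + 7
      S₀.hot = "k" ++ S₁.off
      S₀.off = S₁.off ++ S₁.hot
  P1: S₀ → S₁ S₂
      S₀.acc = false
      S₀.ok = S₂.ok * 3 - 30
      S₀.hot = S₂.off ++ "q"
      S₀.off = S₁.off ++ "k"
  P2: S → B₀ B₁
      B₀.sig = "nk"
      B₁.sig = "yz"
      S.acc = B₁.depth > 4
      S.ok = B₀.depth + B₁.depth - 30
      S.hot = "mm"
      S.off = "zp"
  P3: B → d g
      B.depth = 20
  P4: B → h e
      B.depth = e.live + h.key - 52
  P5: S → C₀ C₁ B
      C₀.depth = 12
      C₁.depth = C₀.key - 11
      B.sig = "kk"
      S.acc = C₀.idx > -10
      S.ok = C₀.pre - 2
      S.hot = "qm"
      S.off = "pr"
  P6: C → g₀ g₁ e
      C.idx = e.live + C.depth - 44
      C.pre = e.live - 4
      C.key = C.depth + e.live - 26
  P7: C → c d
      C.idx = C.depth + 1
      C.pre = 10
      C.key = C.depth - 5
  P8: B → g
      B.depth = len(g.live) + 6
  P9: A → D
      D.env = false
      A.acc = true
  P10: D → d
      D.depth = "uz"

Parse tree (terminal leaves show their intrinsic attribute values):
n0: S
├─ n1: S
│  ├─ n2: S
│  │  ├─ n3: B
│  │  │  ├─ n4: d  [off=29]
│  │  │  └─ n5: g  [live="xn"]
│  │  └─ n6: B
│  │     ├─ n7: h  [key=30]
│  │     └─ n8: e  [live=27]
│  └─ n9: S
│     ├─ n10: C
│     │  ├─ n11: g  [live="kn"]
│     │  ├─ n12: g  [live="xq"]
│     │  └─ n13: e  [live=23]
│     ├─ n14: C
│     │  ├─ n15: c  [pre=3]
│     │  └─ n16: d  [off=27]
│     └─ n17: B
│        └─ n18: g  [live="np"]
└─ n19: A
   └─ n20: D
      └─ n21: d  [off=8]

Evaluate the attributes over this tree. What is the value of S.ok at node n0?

1. n3.sig = "nk"  ["nk"]
2. n4.off = 29  [terminal]
3. n5.live = "xn"  [terminal]
4. n3.depth = 20  [20]
5. n6.sig = "yz"  ["yz"]
6. n7.key = 30  [terminal]
7. n8.live = 27  [terminal]
8. n6.depth = 5  [e.live + h.key - 52]
9. n2.acc = true  [B₁.depth > 4]
10. n2.ok = -5  [B₀.depth + B₁.depth - 30]
11. n2.hot = "mm"  ["mm"]
12. n2.off = "zp"  ["zp"]
13. n10.depth = 12  [12]
14. n11.live = "kn"  [terminal]
15. n12.live = "xq"  [terminal]
16. n13.live = 23  [terminal]
17. n10.idx = -9  [e.live + C.depth - 44]
18. n10.pre = 19  [e.live - 4]
19. n10.key = 9  [C.depth + e.live - 26]
20. n14.depth = -2  [C₀.key - 11]
21. n15.pre = 3  [terminal]
22. n16.off = 27  [terminal]
23. n14.idx = -1  [C.depth + 1]
24. n14.pre = 10  [10]
25. n14.key = -7  [C.depth - 5]
26. n17.sig = "kk"  ["kk"]
27. n18.live = "np"  [terminal]
28. n17.depth = 8  [len(g.live) + 6]
29. n9.acc = true  [C₀.idx > -10]
30. n9.ok = 17  [C₀.pre - 2]
31. n9.hot = "qm"  ["qm"]
32. n9.off = "pr"  ["pr"]
33. n1.acc = false  [false]
34. n1.ok = 21  [S₂.ok * 3 - 30]
35. n1.hot = "prq"  [S₂.off ++ "q"]
36. n1.off = "zpk"  [S₁.off ++ "k"]
37. n19.depth = "nzpk"  ["n" ++ S₁.off]
38. n19.hot = "n"  [if S₁.acc then S₁.hot else "n"]
39. n19.lab = "prqzpk"  [S₁.hot ++ S₁.off]
40. n20.env = false  [false]
41. n21.off = 8  [terminal]
42. n20.depth = "uz"  ["uz"]
43. n19.acc = true  [true]
44. n0.acc = false  [A.acc == false]
45. n0.ok = 28  [S₁.ok + 7]
46. n0.hot = "kzpk"  ["k" ++ S₁.off]
47. n0.off = "zpkprq"  [S₁.off ++ S₁.hot]

28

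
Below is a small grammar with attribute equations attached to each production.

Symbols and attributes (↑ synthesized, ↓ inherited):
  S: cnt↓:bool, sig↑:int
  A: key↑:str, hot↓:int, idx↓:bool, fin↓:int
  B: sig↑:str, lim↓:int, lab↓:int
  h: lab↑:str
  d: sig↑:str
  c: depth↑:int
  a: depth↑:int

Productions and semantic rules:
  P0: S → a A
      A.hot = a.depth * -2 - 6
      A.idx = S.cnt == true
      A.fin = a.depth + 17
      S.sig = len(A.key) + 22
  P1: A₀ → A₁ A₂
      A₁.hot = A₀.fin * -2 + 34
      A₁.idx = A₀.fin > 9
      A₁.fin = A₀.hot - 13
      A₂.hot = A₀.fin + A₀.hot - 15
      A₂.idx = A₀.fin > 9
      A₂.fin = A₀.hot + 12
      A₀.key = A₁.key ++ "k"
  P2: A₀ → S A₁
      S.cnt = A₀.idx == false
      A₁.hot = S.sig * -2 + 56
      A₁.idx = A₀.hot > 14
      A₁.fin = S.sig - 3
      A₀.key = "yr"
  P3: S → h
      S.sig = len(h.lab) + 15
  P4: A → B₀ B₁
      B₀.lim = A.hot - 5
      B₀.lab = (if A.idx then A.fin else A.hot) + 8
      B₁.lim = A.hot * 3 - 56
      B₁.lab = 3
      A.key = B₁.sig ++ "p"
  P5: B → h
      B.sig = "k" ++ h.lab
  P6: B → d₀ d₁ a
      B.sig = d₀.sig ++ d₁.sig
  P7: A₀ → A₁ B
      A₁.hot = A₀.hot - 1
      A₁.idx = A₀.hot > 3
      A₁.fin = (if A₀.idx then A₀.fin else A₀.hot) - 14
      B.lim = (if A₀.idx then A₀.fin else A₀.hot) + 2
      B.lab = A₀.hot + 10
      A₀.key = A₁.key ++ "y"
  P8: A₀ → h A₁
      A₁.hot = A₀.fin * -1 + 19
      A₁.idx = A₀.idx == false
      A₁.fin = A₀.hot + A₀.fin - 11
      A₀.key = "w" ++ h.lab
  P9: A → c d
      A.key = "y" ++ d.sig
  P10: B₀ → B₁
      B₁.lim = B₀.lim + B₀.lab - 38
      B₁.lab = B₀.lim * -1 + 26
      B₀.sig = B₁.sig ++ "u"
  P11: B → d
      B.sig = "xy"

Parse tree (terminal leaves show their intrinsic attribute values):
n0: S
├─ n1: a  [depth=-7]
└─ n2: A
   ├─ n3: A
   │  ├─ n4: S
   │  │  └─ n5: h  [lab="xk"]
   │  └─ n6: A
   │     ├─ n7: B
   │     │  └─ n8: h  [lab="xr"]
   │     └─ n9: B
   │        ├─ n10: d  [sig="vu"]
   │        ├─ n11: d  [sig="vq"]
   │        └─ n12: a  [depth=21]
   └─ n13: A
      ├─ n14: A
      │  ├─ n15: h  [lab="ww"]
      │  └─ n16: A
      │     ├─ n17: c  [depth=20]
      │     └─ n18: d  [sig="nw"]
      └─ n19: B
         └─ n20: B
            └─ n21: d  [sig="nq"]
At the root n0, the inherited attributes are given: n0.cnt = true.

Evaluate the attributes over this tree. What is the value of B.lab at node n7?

1. n0.cnt = true  [given at root]
2. n1.depth = -7  [terminal]
3. n2.hot = 8  [a.depth * -2 - 6]
4. n2.idx = true  [S.cnt == true]
5. n2.fin = 10  [a.depth + 17]
6. n3.hot = 14  [A₀.fin * -2 + 34]
7. n3.idx = true  [A₀.fin > 9]
8. n3.fin = -5  [A₀.hot - 13]
9. n4.cnt = false  [A₀.idx == false]
10. n5.lab = "xk"  [terminal]
11. n4.sig = 17  [len(h.lab) + 15]
12. n6.hot = 22  [S.sig * -2 + 56]
13. n6.idx = false  [A₀.hot > 14]
14. n6.fin = 14  [S.sig - 3]
15. n7.lim = 17  [A.hot - 5]
16. n7.lab = 30  [(if A.idx then A.fin else A.hot) + 8]
17. n8.lab = "xr"  [terminal]
18. n7.sig = "kxr"  ["k" ++ h.lab]
19. n9.lim = 10  [A.hot * 3 - 56]
20. n9.lab = 3  [3]
21. n10.sig = "vu"  [terminal]
22. n11.sig = "vq"  [terminal]
23. n12.depth = 21  [terminal]
24. n9.sig = "vuvq"  [d₀.sig ++ d₁.sig]
25. n6.key = "vuvqp"  [B₁.sig ++ "p"]
26. n3.key = "yr"  ["yr"]
27. n13.hot = 3  [A₀.fin + A₀.hot - 15]
28. n13.idx = true  [A₀.fin > 9]
29. n13.fin = 20  [A₀.hot + 12]
30. n14.hot = 2  [A₀.hot - 1]
31. n14.idx = false  [A₀.hot > 3]
32. n14.fin = 6  [(if A₀.idx then A₀.fin else A₀.hot) - 14]
33. n15.lab = "ww"  [terminal]
34. n16.hot = 13  [A₀.fin * -1 + 19]
35. n16.idx = true  [A₀.idx == false]
36. n16.fin = -3  [A₀.hot + A₀.fin - 11]
37. n17.depth = 20  [terminal]
38. n18.sig = "nw"  [terminal]
39. n16.key = "ynw"  ["y" ++ d.sig]
40. n14.key = "www"  ["w" ++ h.lab]
41. n19.lim = 22  [(if A₀.idx then A₀.fin else A₀.hot) + 2]
42. n19.lab = 13  [A₀.hot + 10]
43. n20.lim = -3  [B₀.lim + B₀.lab - 38]
44. n20.lab = 4  [B₀.lim * -1 + 26]
45. n21.sig = "nq"  [terminal]
46. n20.sig = "xy"  ["xy"]
47. n19.sig = "xyu"  [B₁.sig ++ "u"]
48. n13.key = "wwwy"  [A₁.key ++ "y"]
49. n2.key = "yrk"  [A₁.key ++ "k"]
50. n0.sig = 25  [len(A.key) + 22]

30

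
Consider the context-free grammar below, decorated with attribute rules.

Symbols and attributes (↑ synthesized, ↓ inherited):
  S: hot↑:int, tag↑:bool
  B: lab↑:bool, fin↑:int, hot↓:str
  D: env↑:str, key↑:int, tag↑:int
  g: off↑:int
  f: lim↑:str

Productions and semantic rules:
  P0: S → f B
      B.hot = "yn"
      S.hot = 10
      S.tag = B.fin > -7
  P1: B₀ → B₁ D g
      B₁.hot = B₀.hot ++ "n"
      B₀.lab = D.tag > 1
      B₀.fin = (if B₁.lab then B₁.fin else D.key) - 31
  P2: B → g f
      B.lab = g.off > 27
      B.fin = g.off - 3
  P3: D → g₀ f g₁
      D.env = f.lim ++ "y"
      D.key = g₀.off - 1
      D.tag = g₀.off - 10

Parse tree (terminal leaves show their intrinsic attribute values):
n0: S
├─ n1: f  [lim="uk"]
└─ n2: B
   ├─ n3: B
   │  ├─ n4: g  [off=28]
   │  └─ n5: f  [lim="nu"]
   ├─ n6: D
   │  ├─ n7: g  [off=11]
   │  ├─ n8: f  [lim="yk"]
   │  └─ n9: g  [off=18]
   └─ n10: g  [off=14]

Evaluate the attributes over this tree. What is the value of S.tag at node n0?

1. n1.lim = "uk"  [terminal]
2. n2.hot = "yn"  ["yn"]
3. n3.hot = "ynn"  [B₀.hot ++ "n"]
4. n4.off = 28  [terminal]
5. n5.lim = "nu"  [terminal]
6. n3.lab = true  [g.off > 27]
7. n3.fin = 25  [g.off - 3]
8. n7.off = 11  [terminal]
9. n8.lim = "yk"  [terminal]
10. n9.off = 18  [terminal]
11. n6.env = "yky"  [f.lim ++ "y"]
12. n6.key = 10  [g₀.off - 1]
13. n6.tag = 1  [g₀.off - 10]
14. n10.off = 14  [terminal]
15. n2.lab = false  [D.tag > 1]
16. n2.fin = -6  [(if B₁.lab then B₁.fin else D.key) - 31]
17. n0.hot = 10  [10]
18. n0.tag = true  [B.fin > -7]

true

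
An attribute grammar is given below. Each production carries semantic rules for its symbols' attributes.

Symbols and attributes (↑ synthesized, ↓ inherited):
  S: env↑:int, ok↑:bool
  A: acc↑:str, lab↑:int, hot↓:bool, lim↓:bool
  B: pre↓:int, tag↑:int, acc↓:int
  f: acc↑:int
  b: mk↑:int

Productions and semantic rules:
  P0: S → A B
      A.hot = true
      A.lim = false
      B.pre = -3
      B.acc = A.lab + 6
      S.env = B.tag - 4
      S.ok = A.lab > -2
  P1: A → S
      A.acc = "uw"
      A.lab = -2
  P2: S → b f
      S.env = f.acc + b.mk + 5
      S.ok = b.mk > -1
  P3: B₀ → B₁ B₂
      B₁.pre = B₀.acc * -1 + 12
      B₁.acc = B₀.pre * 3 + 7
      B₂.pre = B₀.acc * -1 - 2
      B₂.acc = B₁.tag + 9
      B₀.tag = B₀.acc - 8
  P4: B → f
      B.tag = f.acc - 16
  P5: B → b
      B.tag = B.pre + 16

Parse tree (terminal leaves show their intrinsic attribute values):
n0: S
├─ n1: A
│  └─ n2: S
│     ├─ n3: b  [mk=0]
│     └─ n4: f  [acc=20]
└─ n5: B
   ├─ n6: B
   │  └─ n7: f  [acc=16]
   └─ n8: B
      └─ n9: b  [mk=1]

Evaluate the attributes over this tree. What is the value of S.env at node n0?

-8

1. n1.hot = true  [true]
2. n1.lim = false  [false]
3. n3.mk = 0  [terminal]
4. n4.acc = 20  [terminal]
5. n2.env = 25  [f.acc + b.mk + 5]
6. n2.ok = true  [b.mk > -1]
7. n1.acc = "uw"  ["uw"]
8. n1.lab = -2  [-2]
9. n5.pre = -3  [-3]
10. n5.acc = 4  [A.lab + 6]
11. n6.pre = 8  [B₀.acc * -1 + 12]
12. n6.acc = -2  [B₀.pre * 3 + 7]
13. n7.acc = 16  [terminal]
14. n6.tag = 0  [f.acc - 16]
15. n8.pre = -6  [B₀.acc * -1 - 2]
16. n8.acc = 9  [B₁.tag + 9]
17. n9.mk = 1  [terminal]
18. n8.tag = 10  [B.pre + 16]
19. n5.tag = -4  [B₀.acc - 8]
20. n0.env = -8  [B.tag - 4]
21. n0.ok = false  [A.lab > -2]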